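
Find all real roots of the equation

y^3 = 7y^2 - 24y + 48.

Rearrange: y^3 - 7y^2 + 24y - 48 = 0.
Possible rational roots are divisors of -48. Testing y = 4 gives 0, so (y - 4) is a factor.
Divide: y^3 - 7y^2 + 24y - 48 = (y - 4)(y^2 - 3y + 12).
The quadratic y^2 - 3y + 12 has discriminant -39 < 0, so no further real roots.

y = 4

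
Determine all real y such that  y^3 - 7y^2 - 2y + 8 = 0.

y = -1.1231 or y = 1 or y = 7.1231

Possible rational roots are divisors of 8. Testing y = 1 gives 0, so (y - 1) is a factor.
Divide: y^3 - 7y^2 - 2y + 8 = (y - 1)(y^2 - 6y - 8).
Apply the quadratic formula to y^2 - 6y - 8 = 0: y = (6 +/- sqrt(68))/2, i.e. y ~= 7.1231 or y ~= -1.1231.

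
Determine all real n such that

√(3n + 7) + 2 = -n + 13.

n = 6

Isolate the radical: √(3n + 7) = -n + 11.
Square both sides: 3n + 7 = (-n + 11)².
Expand and rearrange: n² - 25n + 114 = 0.
Solving gives n = 19 or n = 6.
Check each candidate in the original equation:
  n = 19: √(64) = 8, while -n + 11 = -8 — extraneous.
  n = 6: √(25) = 5, while -n + 11 = 5 — valid.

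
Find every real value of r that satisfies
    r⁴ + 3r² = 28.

r = -2 or r = 2

Let u = r². The equation becomes u² + 3u - 28 = 0.
Factor: (u - 4)(u + 7) = 0, so u = 4 or u = -7.
r² = 4 gives r = ±2.
r² = -7 < 0 has no real solution.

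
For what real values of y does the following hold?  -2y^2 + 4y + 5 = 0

y = -0.8708 or y = 2.8708

Discriminant: (4)^2 - 4*(-2)*5 = 56.
Quadratic formula: y = (-4 +/- sqrt(56)) / (-4).
So y = 1 - sqrt(14)/2 ~= -0.8708 or y = 1 + sqrt(14)/2 ~= 2.8708.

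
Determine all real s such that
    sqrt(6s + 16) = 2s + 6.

Square both sides: 6s + 16 = (2s + 6)^2.
Expand and rearrange: 4s^2 + 18s + 20 = 0.
Solving gives s = -2 or s = -2.5.
Check each candidate in the original equation:
  s = -2: sqrt(4) = 2, while 2s + 6 = 2 — valid.
  s = -2.5: sqrt(1) = 1, while 2s + 6 = 1 — valid.

s = -2.5 or s = -2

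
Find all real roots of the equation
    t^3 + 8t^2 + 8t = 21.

t = -6.1401 or t = -3 or t = 1.1401

Rearrange: t^3 + 8t^2 + 8t - 21 = 0.
Possible rational roots are divisors of -21. Testing t = -3 gives 0, so (t + 3) is a factor.
Divide: t^3 + 8t^2 + 8t - 21 = (t + 3)(t^2 + 5t - 7).
Apply the quadratic formula to t^2 + 5t - 7 = 0: t = (-5 +/- sqrt(53))/2, i.e. t ~= 1.1401 or t ~= -6.1401.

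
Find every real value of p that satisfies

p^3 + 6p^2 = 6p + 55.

p = -5 or p = -3.8541 or p = 2.8541

Rearrange: p^3 + 6p^2 - 6p - 55 = 0.
Possible rational roots are divisors of -55. Testing p = -5 gives 0, so (p + 5) is a factor.
Divide: p^3 + 6p^2 - 6p - 55 = (p + 5)(p^2 + p - 11).
Apply the quadratic formula to p^2 + p - 11 = 0: p = (-1 +/- sqrt(45))/2, i.e. p ~= 2.8541 or p ~= -3.8541.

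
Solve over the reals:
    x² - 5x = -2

Rearrange to standard form: x² - 5x + 2 = 0.
Discriminant: (-5)² − 4·1·2 = 17.
Quadratic formula: x = (5 ± √17) / 2.
So x = √(17)/2 + 5/2 ≈ 4.5616 or x = 5/2 - √(17)/2 ≈ 0.4384.

x = 0.4384 or x = 4.5616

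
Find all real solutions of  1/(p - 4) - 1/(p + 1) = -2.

Multiply both sides by (p - 4)(p + 1):
(p + 1) - (p - 4) = -2(p - 4)(p + 1).
Expand and collect terms: -2p² + 6p + 3 = 0.
By the quadratic formula, p = (-6 ± √60) / -4, so p ≈ -0.4365 or p ≈ 3.4365.
Neither value makes a denominator zero (p ≠ 4, p ≠ -1), so both are valid.

p = -0.4365 or p = 3.4365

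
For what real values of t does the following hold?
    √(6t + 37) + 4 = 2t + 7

Isolate the radical: √(6t + 37) = 2t + 3.
Square both sides: 6t + 37 = (2t + 3)².
Expand and rearrange: 4t² + 6t - 28 = 0.
Solving gives t = 2 or t = -3.5.
Check each candidate in the original equation:
  t = 2: √(49) = 7, while 2t + 3 = 7 — valid.
  t = -3.5: √(16) = 4, while 2t + 3 = -4 — extraneous.

t = 2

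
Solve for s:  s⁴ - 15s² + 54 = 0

Let u = s². The equation becomes u² - 15u + 54 = 0.
Factor: (u - 6)(u - 9) = 0, so u = 6 or u = 9.
s² = 6 gives s = ±√(6) ≈ ±2.4495.
s² = 9 gives s = ±3.

s = -3 or s = -2.4495 or s = 2.4495 or s = 3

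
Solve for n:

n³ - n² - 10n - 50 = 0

n = 5

Possible rational roots are divisors of -50. Testing n = 5 gives 0, so (n - 5) is a factor.
Divide: n³ - n² - 10n - 50 = (n - 5)(n² + 4n + 10).
The quadratic n² + 4n + 10 has discriminant -24 < 0, so no further real roots.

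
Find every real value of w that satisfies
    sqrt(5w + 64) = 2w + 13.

Square both sides: 5w + 64 = (2w + 13)^2.
Expand and rearrange: 4w^2 + 47w + 105 = 0.
Solving gives w = -3 or w = -8.75.
Check each candidate in the original equation:
  w = -3: sqrt(49) = 7, while 2w + 13 = 7 — valid.
  w = -8.75: sqrt(20.25) = 4.5, while 2w + 13 = -4.5 — extraneous.

w = -3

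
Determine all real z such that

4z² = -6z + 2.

Rearrange to standard form: 4z² + 6z - 2 = 0.
Discriminant: (6)² − 4·4·(-2) = 68.
Quadratic formula: z = (-6 ± √68) / 8.
So z = -3/4 + √(17)/4 ≈ 0.2808 or z = -√(17)/4 - 3/4 ≈ -1.7808.

z = -1.7808 or z = 0.2808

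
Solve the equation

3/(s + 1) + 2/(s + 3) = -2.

s = -4.6861 or s = -1.8139

Multiply both sides by (s + 1)(s + 3):
3(s + 3) + 2(s + 1) = -2(s + 1)(s + 3).
Expand and collect terms: -2s^2 - 13s - 17 = 0.
By the quadratic formula, s = (13 +/- sqrt(33)) / -4, so s ~= -4.6861 or s ~= -1.8139.
Neither value makes a denominator zero (s != -1, s != -3), so both are valid.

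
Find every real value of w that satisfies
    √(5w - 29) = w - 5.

Square both sides: 5w - 29 = (w - 5)².
Expand and rearrange: w² - 15w + 54 = 0.
Solving gives w = 9 or w = 6.
Check each candidate in the original equation:
  w = 9: √(16) = 4, while w - 5 = 4 — valid.
  w = 6: √(1) = 1, while w - 5 = 1 — valid.

w = 6 or w = 9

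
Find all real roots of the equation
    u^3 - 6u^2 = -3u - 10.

u = -1 or u = 2 or u = 5

Rearrange: u^3 - 6u^2 + 3u + 10 = 0.
Possible rational roots are divisors of 10. Testing u = 2 gives 0, so (u - 2) is a factor.
Divide: u^3 - 6u^2 + 3u + 10 = (u - 2)(u^2 - 4u - 5).
Factor the quadratic: u = 5 or u = -1.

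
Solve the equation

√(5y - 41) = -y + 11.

y = 9

Square both sides: 5y - 41 = (-y + 11)².
Expand and rearrange: y² - 27y + 162 = 0.
Solving gives y = 18 or y = 9.
Check each candidate in the original equation:
  y = 18: √(49) = 7, while -y + 11 = -7 — extraneous.
  y = 9: √(4) = 2, while -y + 11 = 2 — valid.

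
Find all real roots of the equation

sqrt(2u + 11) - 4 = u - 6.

Isolate the radical: sqrt(2u + 11) = u - 2.
Square both sides: 2u + 11 = (u - 2)^2.
Expand and rearrange: u^2 - 6u - 7 = 0.
Solving gives u = 7 or u = -1.
Check each candidate in the original equation:
  u = 7: sqrt(25) = 5, while u - 2 = 5 — valid.
  u = -1: sqrt(9) = 3, while u - 2 = -3 — extraneous.

u = 7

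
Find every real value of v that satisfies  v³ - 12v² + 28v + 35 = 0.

v = -0.8875 or v = 5 or v = 7.8875

Possible rational roots are divisors of 35. Testing v = 5 gives 0, so (v - 5) is a factor.
Divide: v³ - 12v² + 28v + 35 = (v - 5)(v² - 7v - 7).
Apply the quadratic formula to v² - 7v - 7 = 0: v = (7 ± √77)/2, i.e. v ≈ 7.8875 or v ≈ -0.8875.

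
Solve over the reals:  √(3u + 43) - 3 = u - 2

u = 7

Isolate the radical: √(3u + 43) = u + 1.
Square both sides: 3u + 43 = (u + 1)².
Expand and rearrange: u² - u - 42 = 0.
Solving gives u = 7 or u = -6.
Check each candidate in the original equation:
  u = 7: √(64) = 8, while u + 1 = 8 — valid.
  u = -6: √(25) = 5, while u + 1 = -5 — extraneous.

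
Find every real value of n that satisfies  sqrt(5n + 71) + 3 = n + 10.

Isolate the radical: sqrt(5n + 71) = n + 7.
Square both sides: 5n + 71 = (n + 7)^2.
Expand and rearrange: n^2 + 9n - 22 = 0.
Solving gives n = 2 or n = -11.
Check each candidate in the original equation:
  n = 2: sqrt(81) = 9, while n + 7 = 9 — valid.
  n = -11: sqrt(16) = 4, while n + 7 = -4 — extraneous.

n = 2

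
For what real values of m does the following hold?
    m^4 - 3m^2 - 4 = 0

Let u = m^2. The equation becomes u^2 - 3u - 4 = 0.
Factor: (u - 4)(u + 1) = 0, so u = 4 or u = -1.
m^2 = 4 gives m = +/-2.
m^2 = -1 < 0 has no real solution.

m = -2 or m = 2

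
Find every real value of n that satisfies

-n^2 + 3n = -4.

Bring every term to one side: -n^2 + 3n + 4 = 0.
Factor: -1(n - 4)(n + 1) = 0.
So n = 4 or n = -1.

n = -1 or n = 4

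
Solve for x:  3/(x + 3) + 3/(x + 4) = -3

x = -5.618 or x = -3.382

Multiply both sides by (x + 3)(x + 4):
3(x + 4) + 3(x + 3) = -3(x + 3)(x + 4).
Expand and collect terms: -3x² - 27x - 57 = 0.
By the quadratic formula, x = (27 ± √45) / -6, so x ≈ -5.618 or x ≈ -3.382.
Neither value makes a denominator zero (x ≠ -3, x ≠ -4), so both are valid.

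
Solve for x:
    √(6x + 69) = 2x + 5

Square both sides: 6x + 69 = (2x + 5)².
Expand and rearrange: 4x² + 14x - 44 = 0.
Solving gives x = 2 or x = -5.5.
Check each candidate in the original equation:
  x = 2: √(81) = 9, while 2x + 5 = 9 — valid.
  x = -5.5: √(36) = 6, while 2x + 5 = -6 — extraneous.

x = 2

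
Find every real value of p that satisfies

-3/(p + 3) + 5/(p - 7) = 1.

p = -5.124 or p = 11.124

Multiply both sides by (p + 3)(p - 7):
-3(p - 7) + 5(p + 3) = (p + 3)(p - 7).
Expand and collect terms: p² - 6p - 57 = 0.
By the quadratic formula, p = (6 ± √264) / 2, so p ≈ 11.124 or p ≈ -5.124.
Neither value makes a denominator zero (p ≠ -3, p ≠ 7), so both are valid.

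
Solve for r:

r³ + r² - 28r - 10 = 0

r = -5.6458 or r = -0.3542 or r = 5

Possible rational roots are divisors of -10. Testing r = 5 gives 0, so (r - 5) is a factor.
Divide: r³ + r² - 28r - 10 = (r - 5)(r² + 6r + 2).
Apply the quadratic formula to r² + 6r + 2 = 0: r = (-6 ± √28)/2, i.e. r ≈ -0.3542 or r ≈ -5.6458.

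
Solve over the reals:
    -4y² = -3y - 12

y = -1.3972 or y = 2.1472

Rearrange to standard form: -4y² + 3y + 12 = 0.
Discriminant: (3)² − 4·(-4)·12 = 201.
Quadratic formula: y = (-3 ± √201) / (-8).
So y = 3/8 - √(201)/8 ≈ -1.3972 or y = 3/8 + √(201)/8 ≈ 2.1472.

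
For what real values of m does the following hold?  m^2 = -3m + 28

Bring every term to one side: m^2 + 3m - 28 = 0.
Factor: (m + 7)(m - 4) = 0.
So m = -7 or m = 4.

m = -7 or m = 4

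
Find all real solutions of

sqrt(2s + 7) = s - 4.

s = 9

Square both sides: 2s + 7 = (s - 4)^2.
Expand and rearrange: s^2 - 10s + 9 = 0.
Solving gives s = 9 or s = 1.
Check each candidate in the original equation:
  s = 9: sqrt(25) = 5, while s - 4 = 5 — valid.
  s = 1: sqrt(9) = 3, while s - 4 = -3 — extraneous.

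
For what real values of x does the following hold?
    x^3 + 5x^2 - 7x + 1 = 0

x = -6.1623 or x = 0.1623 or x = 1

Possible rational roots are divisors of 1. Testing x = 1 gives 0, so (x - 1) is a factor.
Divide: x^3 + 5x^2 - 7x + 1 = (x - 1)(x^2 + 6x - 1).
Apply the quadratic formula to x^2 + 6x - 1 = 0: x = (-6 +/- sqrt(40))/2, i.e. x ~= 0.1623 or x ~= -6.1623.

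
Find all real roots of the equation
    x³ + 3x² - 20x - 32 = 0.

x = -5.5616 or x = -1.4384 or x = 4

Possible rational roots are divisors of -32. Testing x = 4 gives 0, so (x - 4) is a factor.
Divide: x³ + 3x² - 20x - 32 = (x - 4)(x² + 7x + 8).
Apply the quadratic formula to x² + 7x + 8 = 0: x = (-7 ± √17)/2, i.e. x ≈ -1.4384 or x ≈ -5.5616.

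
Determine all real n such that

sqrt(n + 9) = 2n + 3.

Square both sides: n + 9 = (2n + 3)^2.
Expand and rearrange: 4n^2 + 11n = 0.
Solving gives n = 0 or n = -2.75.
Check each candidate in the original equation:
  n = 0: sqrt(9) = 3, while 2n + 3 = 3 — valid.
  n = -2.75: sqrt(6.25) = 2.5, while 2n + 3 = -2.5 — extraneous.

n = 0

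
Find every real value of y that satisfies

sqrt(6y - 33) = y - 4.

y = 7

Square both sides: 6y - 33 = (y - 4)^2.
Expand and rearrange: y^2 - 14y + 49 = 0.
This gives the repeated root y = 7.
Check in the original equation:
  y = 7: sqrt(9) = 3, while y - 4 = 3 — valid.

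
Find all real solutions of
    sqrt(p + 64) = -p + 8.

p = 0

Square both sides: p + 64 = (-p + 8)^2.
Expand and rearrange: p^2 - 17p = 0.
Solving gives p = 17 or p = 0.
Check each candidate in the original equation:
  p = 17: sqrt(81) = 9, while -p + 8 = -9 — extraneous.
  p = 0: sqrt(64) = 8, while -p + 8 = 8 — valid.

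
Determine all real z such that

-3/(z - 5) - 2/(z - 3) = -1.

z = 3.6277 or z = 9.3723

Multiply both sides by (z - 5)(z - 3):
-3(z - 3) - 2(z - 5) = -(z - 5)(z - 3).
Expand and collect terms: -z² + 13z - 34 = 0.
By the quadratic formula, z = (-13 ± √33) / -2, so z ≈ 3.6277 or z ≈ 9.3723.
Neither value makes a denominator zero (z ≠ 5, z ≠ 3), so both are valid.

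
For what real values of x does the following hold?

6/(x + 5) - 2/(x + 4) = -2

x = -7.3028 or x = -3.6972

Multiply both sides by (x + 5)(x + 4):
6(x + 4) - 2(x + 5) = -2(x + 5)(x + 4).
Expand and collect terms: -2x² - 22x - 54 = 0.
By the quadratic formula, x = (22 ± √52) / -4, so x ≈ -7.3028 or x ≈ -3.6972.
Neither value makes a denominator zero (x ≠ -5, x ≠ -4), so both are valid.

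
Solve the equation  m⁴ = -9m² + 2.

Let u = m². The equation becomes u² + 9u - 2 = 0.
By the quadratic formula, u = -9/2 + √(89)/2 or u = -√(89)/2 - 9/2.
m² = -9/2 + √(89)/2 gives m = ±√(-9/2 + √(89)/2) ≈ ±0.4658.
m² = -√(89)/2 - 9/2 < 0 has no real solution.

m = -0.4658 or m = 0.4658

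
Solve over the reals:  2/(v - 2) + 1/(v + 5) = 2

Multiply both sides by (v - 2)(v + 5):
2(v + 5) + (v - 2) = 2(v - 2)(v + 5).
Expand and collect terms: 2v^2 + 3v - 28 = 0.
By the quadratic formula, v = (-3 +/- sqrt(233)) / 4, so v ~= 3.0661 or v ~= -4.5661.
Neither value makes a denominator zero (v != 2, v != -5), so both are valid.

v = -4.5661 or v = 3.0661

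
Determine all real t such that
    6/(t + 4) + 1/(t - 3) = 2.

t = -1.3117 or t = 3.8117

Multiply both sides by (t + 4)(t - 3):
6(t - 3) + (t + 4) = 2(t + 4)(t - 3).
Expand and collect terms: 2t² - 5t - 10 = 0.
By the quadratic formula, t = (5 ± √105) / 4, so t ≈ 3.8117 or t ≈ -1.3117.
Neither value makes a denominator zero (t ≠ -4, t ≠ 3), so both are valid.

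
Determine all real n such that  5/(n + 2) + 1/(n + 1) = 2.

n = -1.2247 or n = 1.2247

Multiply both sides by (n + 2)(n + 1):
5(n + 1) + (n + 2) = 2(n + 2)(n + 1).
Expand and collect terms: 2n² - 3 = 0.
By the quadratic formula, n = (0 ± √24) / 4, so n ≈ 1.2247 or n ≈ -1.2247.
Neither value makes a denominator zero (n ≠ -2, n ≠ -1), so both are valid.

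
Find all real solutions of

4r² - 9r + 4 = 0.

Discriminant: (-9)² − 4·4·4 = 17.
Quadratic formula: r = (9 ± √17) / 8.
So r = √(17)/8 + 9/8 ≈ 1.6404 or r = 9/8 - √(17)/8 ≈ 0.6096.

r = 0.6096 or r = 1.6404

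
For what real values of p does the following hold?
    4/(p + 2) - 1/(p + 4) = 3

Multiply both sides by (p + 2)(p + 4):
4(p + 4) - (p + 2) = 3(p + 2)(p + 4).
Expand and collect terms: 3p^2 + 15p + 10 = 0.
By the quadratic formula, p = (-15 +/- sqrt(105)) / 6, so p ~= -0.7922 or p ~= -4.2078.
Neither value makes a denominator zero (p != -2, p != -4), so both are valid.

p = -4.2078 or p = -0.7922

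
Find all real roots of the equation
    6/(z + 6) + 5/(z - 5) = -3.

Multiply both sides by (z + 6)(z - 5):
6(z - 5) + 5(z + 6) = -3(z + 6)(z - 5).
Expand and collect terms: -3z² - 14z + 90 = 0.
By the quadratic formula, z = (14 ± √1276) / -6, so z ≈ -8.2869 or z ≈ 3.6202.
Neither value makes a denominator zero (z ≠ -6, z ≠ 5), so both are valid.

z = -8.2869 or z = 3.6202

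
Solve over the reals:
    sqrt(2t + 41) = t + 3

t = 4

Square both sides: 2t + 41 = (t + 3)^2.
Expand and rearrange: t^2 + 4t - 32 = 0.
Solving gives t = 4 or t = -8.
Check each candidate in the original equation:
  t = 4: sqrt(49) = 7, while t + 3 = 7 — valid.
  t = -8: sqrt(25) = 5, while t + 3 = -5 — extraneous.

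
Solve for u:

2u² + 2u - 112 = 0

Factor: 2(u - 7)(u + 8) = 0.
So u = 7 or u = -8.

u = -8 or u = 7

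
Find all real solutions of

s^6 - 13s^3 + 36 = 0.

s = 1.5874 or s = 2.0801

Let u = s^3. The equation becomes u^2 - 13u + 36 = 0.
Factor: (u - 9)(u - 4) = 0, so u = 9 or u = 4.
s^3 = 9 gives s = (9)^(1/3) ~= 2.0801.
s^3 = 4 gives s = (4)^(1/3) ~= 1.5874.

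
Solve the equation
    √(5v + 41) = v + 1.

v = 8

Square both sides: 5v + 41 = (v + 1)².
Expand and rearrange: v² - 3v - 40 = 0.
Solving gives v = 8 or v = -5.
Check each candidate in the original equation:
  v = 8: √(81) = 9, while v + 1 = 9 — valid.
  v = -5: √(16) = 4, while v + 1 = -4 — extraneous.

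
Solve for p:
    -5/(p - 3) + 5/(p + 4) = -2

p = -5.9544 or p = 4.9544

Multiply both sides by (p - 3)(p + 4):
-5(p + 4) + 5(p - 3) = -2(p - 3)(p + 4).
Expand and collect terms: -2p² - 2p + 59 = 0.
By the quadratic formula, p = (2 ± √476) / -4, so p ≈ -5.9544 or p ≈ 4.9544.
Neither value makes a denominator zero (p ≠ 3, p ≠ -4), so both are valid.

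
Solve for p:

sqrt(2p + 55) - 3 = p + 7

p = -3

Isolate the radical: sqrt(2p + 55) = p + 10.
Square both sides: 2p + 55 = (p + 10)^2.
Expand and rearrange: p^2 + 18p + 45 = 0.
Solving gives p = -3 or p = -15.
Check each candidate in the original equation:
  p = -3: sqrt(49) = 7, while p + 10 = 7 — valid.
  p = -15: sqrt(25) = 5, while p + 10 = -5 — extraneous.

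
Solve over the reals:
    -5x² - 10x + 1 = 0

x = -2.0954 or x = 0.0954

Discriminant: (-10)² − 4·(-5)·1 = 120.
Quadratic formula: x = (10 ± √120) / (-10).
So x = -√(30)/5 - 1 ≈ -2.0954 or x = -1 + √(30)/5 ≈ 0.0954.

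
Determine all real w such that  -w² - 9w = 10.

Rearrange to standard form: -w² - 9w - 10 = 0.
Discriminant: (-9)² − 4·(-1)·(-10) = 41.
Quadratic formula: w = (9 ± √41) / (-2).
So w = -9/2 - √(41)/2 ≈ -7.7016 or w = -9/2 + √(41)/2 ≈ -1.2984.

w = -7.7016 or w = -1.2984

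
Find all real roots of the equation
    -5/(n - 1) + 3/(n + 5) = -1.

n = -6.831 or n = 4.831

Multiply both sides by (n - 1)(n + 5):
-5(n + 5) + 3(n - 1) = -(n - 1)(n + 5).
Expand and collect terms: -n² - 2n + 33 = 0.
By the quadratic formula, n = (2 ± √136) / -2, so n ≈ -6.831 or n ≈ 4.831.
Neither value makes a denominator zero (n ≠ 1, n ≠ -5), so both are valid.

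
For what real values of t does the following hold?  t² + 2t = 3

Bring every term to one side: t² + 2t - 3 = 0.
Factor: (t - 1)(t + 3) = 0.
So t = 1 or t = -3.

t = -3 or t = 1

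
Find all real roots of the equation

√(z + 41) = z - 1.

z = 8

Square both sides: z + 41 = (z - 1)².
Expand and rearrange: z² - 3z - 40 = 0.
Solving gives z = 8 or z = -5.
Check each candidate in the original equation:
  z = 8: √(49) = 7, while z - 1 = 7 — valid.
  z = -5: √(36) = 6, while z - 1 = -6 — extraneous.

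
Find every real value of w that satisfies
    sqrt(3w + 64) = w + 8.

w = 0

Square both sides: 3w + 64 = (w + 8)^2.
Expand and rearrange: w^2 + 13w = 0.
Solving gives w = 0 or w = -13.
Check each candidate in the original equation:
  w = 0: sqrt(64) = 8, while w + 8 = 8 — valid.
  w = -13: sqrt(25) = 5, while w + 8 = -5 — extraneous.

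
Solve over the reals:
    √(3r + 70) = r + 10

r = -2

Square both sides: 3r + 70 = (r + 10)².
Expand and rearrange: r² + 17r + 30 = 0.
Solving gives r = -2 or r = -15.
Check each candidate in the original equation:
  r = -2: √(64) = 8, while r + 10 = 8 — valid.
  r = -15: √(25) = 5, while r + 10 = -5 — extraneous.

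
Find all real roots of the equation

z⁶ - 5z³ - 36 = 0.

Let u = z³. The equation becomes u² - 5u - 36 = 0.
Factor: (u + 4)(u - 9) = 0, so u = -4 or u = 9.
z³ = -4 gives z = -∛(4) ≈ -1.5874.
z³ = 9 gives z = ∛(9) ≈ 2.0801.

z = -1.5874 or z = 2.0801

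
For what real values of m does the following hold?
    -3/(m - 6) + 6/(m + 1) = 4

m = 0.75 or m = 5

Multiply both sides by (m - 6)(m + 1):
-3(m + 1) + 6(m - 6) = 4(m - 6)(m + 1).
Expand and collect terms: 4m² - 23m + 15 = 0.
Factor or apply the quadratic formula: m = 5 or m = 0.75.
Neither value makes a denominator zero (m ≠ 6, m ≠ -1), so both are valid.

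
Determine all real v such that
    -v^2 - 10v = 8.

v = -9.1231 or v = -0.8769

Rearrange to standard form: -v^2 - 10v - 8 = 0.
Discriminant: (-10)^2 - 4*(-1)*(-8) = 68.
Quadratic formula: v = (10 +/- sqrt(68)) / (-2).
So v = -5 - sqrt(17) ~= -9.1231 or v = -5 + sqrt(17) ~= -0.8769.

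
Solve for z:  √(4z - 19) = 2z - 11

Square both sides: 4z - 19 = (2z - 11)².
Expand and rearrange: 4z² - 48z + 140 = 0.
Solving gives z = 7 or z = 5.
Check each candidate in the original equation:
  z = 7: √(9) = 3, while 2z - 11 = 3 — valid.
  z = 5: √(1) = 1, while 2z - 11 = -1 — extraneous.

z = 7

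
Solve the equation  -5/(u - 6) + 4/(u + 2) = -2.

u = -3.5863 or u = 8.0863

Multiply both sides by (u - 6)(u + 2):
-5(u + 2) + 4(u - 6) = -2(u - 6)(u + 2).
Expand and collect terms: -2u² + 9u + 58 = 0.
By the quadratic formula, u = (-9 ± √545) / -4, so u ≈ -3.5863 or u ≈ 8.0863.
Neither value makes a denominator zero (u ≠ 6, u ≠ -2), so both are valid.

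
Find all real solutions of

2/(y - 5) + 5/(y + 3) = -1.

Multiply both sides by (y - 5)(y + 3):
2(y + 3) + 5(y - 5) = -(y - 5)(y + 3).
Expand and collect terms: -y² - 5y + 34 = 0.
By the quadratic formula, y = (5 ± √161) / -2, so y ≈ -8.8443 or y ≈ 3.8443.
Neither value makes a denominator zero (y ≠ 5, y ≠ -3), so both are valid.

y = -8.8443 or y = 3.8443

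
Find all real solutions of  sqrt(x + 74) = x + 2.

Square both sides: x + 74 = (x + 2)^2.
Expand and rearrange: x^2 + 3x - 70 = 0.
Solving gives x = 7 or x = -10.
Check each candidate in the original equation:
  x = 7: sqrt(81) = 9, while x + 2 = 9 — valid.
  x = -10: sqrt(64) = 8, while x + 2 = -8 — extraneous.

x = 7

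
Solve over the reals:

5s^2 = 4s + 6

Rearrange to standard form: 5s^2 - 4s - 6 = 0.
Discriminant: (-4)^2 - 4*5*(-6) = 136.
Quadratic formula: s = (4 +/- sqrt(136)) / 10.
So s = 2/5 + sqrt(34)/5 ~= 1.5662 or s = 2/5 - sqrt(34)/5 ~= -0.7662.

s = -0.7662 or s = 1.5662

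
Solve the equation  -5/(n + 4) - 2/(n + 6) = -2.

Multiply both sides by (n + 4)(n + 6):
-5(n + 6) - 2(n + 4) = -2(n + 4)(n + 6).
Expand and collect terms: -2n² - 13n - 10 = 0.
By the quadratic formula, n = (13 ± √89) / -4, so n ≈ -5.6085 or n ≈ -0.8915.
Neither value makes a denominator zero (n ≠ -4, n ≠ -6), so both are valid.

n = -5.6085 or n = -0.8915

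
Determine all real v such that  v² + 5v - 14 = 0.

v = -7 or v = 2

Factor: (v - 2)(v + 7) = 0.
So v = 2 or v = -7.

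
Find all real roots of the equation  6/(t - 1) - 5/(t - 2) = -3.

Multiply both sides by (t - 1)(t - 2):
6(t - 2) - 5(t - 1) = -3(t - 1)(t - 2).
Expand and collect terms: -3t^2 + 8t + 1 = 0.
By the quadratic formula, t = (-8 +/- sqrt(76)) / -6, so t ~= -0.1196 or t ~= 2.7863.
Neither value makes a denominator zero (t != 1, t != 2), so both are valid.

t = -0.1196 or t = 2.7863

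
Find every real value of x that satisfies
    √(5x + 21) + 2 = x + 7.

x = -4 or x = -1

Isolate the radical: √(5x + 21) = x + 5.
Square both sides: 5x + 21 = (x + 5)².
Expand and rearrange: x² + 5x + 4 = 0.
Solving gives x = -1 or x = -4.
Check each candidate in the original equation:
  x = -1: √(16) = 4, while x + 5 = 4 — valid.
  x = -4: √(1) = 1, while x + 5 = 1 — valid.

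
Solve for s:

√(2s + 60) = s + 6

s = 2

Square both sides: 2s + 60 = (s + 6)².
Expand and rearrange: s² + 10s - 24 = 0.
Solving gives s = 2 or s = -12.
Check each candidate in the original equation:
  s = 2: √(64) = 8, while s + 6 = 8 — valid.
  s = -12: √(36) = 6, while s + 6 = -6 — extraneous.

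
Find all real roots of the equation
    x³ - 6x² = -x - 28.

x = -1.8284 or x = 3.8284 or x = 4

Rearrange: x³ - 6x² + x + 28 = 0.
Possible rational roots are divisors of 28. Testing x = 4 gives 0, so (x - 4) is a factor.
Divide: x³ - 6x² + x + 28 = (x - 4)(x² - 2x - 7).
Apply the quadratic formula to x² - 2x - 7 = 0: x = (2 ± √32)/2, i.e. x ≈ 3.8284 or x ≈ -1.8284.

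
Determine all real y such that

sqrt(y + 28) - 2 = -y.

Isolate the radical: sqrt(y + 28) = -y + 2.
Square both sides: y + 28 = (-y + 2)^2.
Expand and rearrange: y^2 - 5y - 24 = 0.
Solving gives y = 8 or y = -3.
Check each candidate in the original equation:
  y = 8: sqrt(36) = 6, while -y + 2 = -6 — extraneous.
  y = -3: sqrt(25) = 5, while -y + 2 = 5 — valid.

y = -3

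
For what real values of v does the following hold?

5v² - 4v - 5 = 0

Discriminant: (-4)² − 4·5·(-5) = 116.
Quadratic formula: v = (4 ± √116) / 10.
So v = 2/5 + √(29)/5 ≈ 1.477 or v = 2/5 - √(29)/5 ≈ -0.677.

v = -0.677 or v = 1.477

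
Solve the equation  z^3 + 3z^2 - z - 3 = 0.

Possible rational roots are divisors of -3. Testing z = -3 gives 0, so (z + 3) is a factor.
Divide: z^3 + 3z^2 - z - 3 = (z + 3)(z^2 - 1).
Factor the quadratic: z = 1 or z = -1.

z = -3 or z = -1 or z = 1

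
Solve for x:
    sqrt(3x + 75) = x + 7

x = 2

Square both sides: 3x + 75 = (x + 7)^2.
Expand and rearrange: x^2 + 11x - 26 = 0.
Solving gives x = 2 or x = -13.
Check each candidate in the original equation:
  x = 2: sqrt(81) = 9, while x + 7 = 9 — valid.
  x = -13: sqrt(36) = 6, while x + 7 = -6 — extraneous.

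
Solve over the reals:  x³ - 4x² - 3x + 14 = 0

x = -1.8284 or x = 2 or x = 3.8284

Possible rational roots are divisors of 14. Testing x = 2 gives 0, so (x - 2) is a factor.
Divide: x³ - 4x² - 3x + 14 = (x - 2)(x² - 2x - 7).
Apply the quadratic formula to x² - 2x - 7 = 0: x = (2 ± √32)/2, i.e. x ≈ 3.8284 or x ≈ -1.8284.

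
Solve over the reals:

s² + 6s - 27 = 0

s = -9 or s = 3

Factor: (s + 9)(s - 3) = 0.
So s = -9 or s = 3.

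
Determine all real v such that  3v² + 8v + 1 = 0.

v = -2.5352 or v = -0.1315

Discriminant: (8)² − 4·3·1 = 52.
Quadratic formula: v = (-8 ± √52) / 6.
So v = -4/3 + √(13)/3 ≈ -0.1315 or v = -4/3 - √(13)/3 ≈ -2.5352.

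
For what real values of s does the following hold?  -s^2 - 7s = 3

Rearrange to standard form: -s^2 - 7s - 3 = 0.
Discriminant: (-7)^2 - 4*(-1)*(-3) = 37.
Quadratic formula: s = (7 +/- sqrt(37)) / (-2).
So s = -7/2 - sqrt(37)/2 ~= -6.5414 or s = -7/2 + sqrt(37)/2 ~= -0.4586.

s = -6.5414 or s = -0.4586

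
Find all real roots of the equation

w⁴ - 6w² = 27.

Let u = w². The equation becomes u² - 6u - 27 = 0.
Factor: (u - 9)(u + 3) = 0, so u = 9 or u = -3.
w² = 9 gives w = ±3.
w² = -3 < 0 has no real solution.

w = -3 or w = 3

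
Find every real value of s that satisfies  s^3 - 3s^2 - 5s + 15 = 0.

s = -2.2361 or s = 2.2361 or s = 3

Possible rational roots are divisors of 15. Testing s = 3 gives 0, so (s - 3) is a factor.
Divide: s^3 - 3s^2 - 5s + 15 = (s - 3)(s^2 - 5).
Apply the quadratic formula to s^2 - 5 = 0: s = (0 +/- sqrt(20))/2, i.e. s ~= 2.2361 or s ~= -2.2361.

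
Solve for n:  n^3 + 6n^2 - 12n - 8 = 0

n = -7.4641 or n = -0.5359 or n = 2

Possible rational roots are divisors of -8. Testing n = 2 gives 0, so (n - 2) is a factor.
Divide: n^3 + 6n^2 - 12n - 8 = (n - 2)(n^2 + 8n + 4).
Apply the quadratic formula to n^2 + 8n + 4 = 0: n = (-8 +/- sqrt(48))/2, i.e. n ~= -0.5359 or n ~= -7.4641.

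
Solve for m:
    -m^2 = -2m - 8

m = -2 or m = 4

Bring every term to one side: -m^2 + 2m + 8 = 0.
Factor: -1(m - 4)(m + 2) = 0.
So m = 4 or m = -2.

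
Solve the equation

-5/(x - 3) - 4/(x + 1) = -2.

Multiply both sides by (x - 3)(x + 1):
-5(x + 1) - 4(x - 3) = -2(x - 3)(x + 1).
Expand and collect terms: -2x^2 + 13x - 1 = 0.
By the quadratic formula, x = (-13 +/- sqrt(161)) / -4, so x ~= 0.0779 or x ~= 6.4221.
Neither value makes a denominator zero (x != 3, x != -1), so both are valid.

x = 0.0779 or x = 6.4221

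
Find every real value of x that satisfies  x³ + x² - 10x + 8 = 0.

x = -4 or x = 1 or x = 2

Possible rational roots are divisors of 8. Testing x = -4 gives 0, so (x + 4) is a factor.
Divide: x³ + x² - 10x + 8 = (x + 4)(x² - 3x + 2).
Factor the quadratic: x = 2 or x = 1.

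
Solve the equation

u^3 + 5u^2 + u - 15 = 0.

Possible rational roots are divisors of -15. Testing u = -3 gives 0, so (u + 3) is a factor.
Divide: u^3 + 5u^2 + u - 15 = (u + 3)(u^2 + 2u - 5).
Apply the quadratic formula to u^2 + 2u - 5 = 0: u = (-2 +/- sqrt(24))/2, i.e. u ~= 1.4495 or u ~= -3.4495.

u = -3.4495 or u = -3 or u = 1.4495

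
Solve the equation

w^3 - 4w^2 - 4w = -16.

Rearrange: w^3 - 4w^2 - 4w + 16 = 0.
Possible rational roots are divisors of 16. Testing w = 4 gives 0, so (w - 4) is a factor.
Divide: w^3 - 4w^2 - 4w + 16 = (w - 4)(w^2 - 4).
Factor the quadratic: w = 2 or w = -2.

w = -2 or w = 2 or w = 4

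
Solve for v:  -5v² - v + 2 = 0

v = -0.7403 or v = 0.5403

Discriminant: (-1)² − 4·(-5)·2 = 41.
Quadratic formula: v = (1 ± √41) / (-10).
So v = -√(41)/10 - 1/10 ≈ -0.7403 or v = -1/10 + √(41)/10 ≈ 0.5403.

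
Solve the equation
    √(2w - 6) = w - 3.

Square both sides: 2w - 6 = (w - 3)².
Expand and rearrange: w² - 8w + 15 = 0.
Solving gives w = 5 or w = 3.
Check each candidate in the original equation:
  w = 5: √(4) = 2, while w - 3 = 2 — valid.
  w = 3: √(0) = 0, while w - 3 = 0 — valid.

w = 3 or w = 5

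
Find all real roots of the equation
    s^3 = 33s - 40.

s = -6.2749 or s = 1.2749 or s = 5

Rearrange: s^3 - 33s + 40 = 0.
Possible rational roots are divisors of 40. Testing s = 5 gives 0, so (s - 5) is a factor.
Divide: s^3 - 33s + 40 = (s - 5)(s^2 + 5s - 8).
Apply the quadratic formula to s^2 + 5s - 8 = 0: s = (-5 +/- sqrt(57))/2, i.e. s ~= 1.2749 or s ~= -6.2749.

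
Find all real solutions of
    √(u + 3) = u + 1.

u = 1

Square both sides: u + 3 = (u + 1)².
Expand and rearrange: u² + u - 2 = 0.
Solving gives u = 1 or u = -2.
Check each candidate in the original equation:
  u = 1: √(4) = 2, while u + 1 = 2 — valid.
  u = -2: √(1) = 1, while u + 1 = -1 — extraneous.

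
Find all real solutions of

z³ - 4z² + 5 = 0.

Possible rational roots are divisors of 5. Testing z = -1 gives 0, so (z + 1) is a factor.
Divide: z³ - 4z² + 5 = (z + 1)(z² - 5z + 5).
Apply the quadratic formula to z² - 5z + 5 = 0: z = (5 ± √5)/2, i.e. z ≈ 3.618 or z ≈ 1.382.

z = -1 or z = 1.382 or z = 3.618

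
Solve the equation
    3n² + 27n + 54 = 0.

Factor: 3(n + 3)(n + 6) = 0.
So n = -3 or n = -6.

n = -6 or n = -3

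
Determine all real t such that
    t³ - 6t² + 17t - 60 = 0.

Possible rational roots are divisors of -60. Testing t = 5 gives 0, so (t - 5) is a factor.
Divide: t³ - 6t² + 17t - 60 = (t - 5)(t² - t + 12).
The quadratic t² - t + 12 has discriminant -47 < 0, so no further real roots.

t = 5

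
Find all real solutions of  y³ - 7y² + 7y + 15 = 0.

Possible rational roots are divisors of 15. Testing y = 5 gives 0, so (y - 5) is a factor.
Divide: y³ - 7y² + 7y + 15 = (y - 5)(y² - 2y - 3).
Factor the quadratic: y = 3 or y = -1.

y = -1 or y = 3 or y = 5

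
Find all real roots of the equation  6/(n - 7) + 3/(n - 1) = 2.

n = 1.9416 or n = 10.5584

Multiply both sides by (n - 7)(n - 1):
6(n - 1) + 3(n - 7) = 2(n - 7)(n - 1).
Expand and collect terms: 2n^2 - 25n + 41 = 0.
By the quadratic formula, n = (25 +/- sqrt(297)) / 4, so n ~= 10.5584 or n ~= 1.9416.
Neither value makes a denominator zero (n != 7, n != 1), so both are valid.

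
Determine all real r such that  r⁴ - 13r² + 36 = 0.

r = -3 or r = -2 or r = 2 or r = 3

Let u = r². The equation becomes u² - 13u + 36 = 0.
Factor: (u - 9)(u - 4) = 0, so u = 9 or u = 4.
r² = 9 gives r = ±3.
r² = 4 gives r = ±2.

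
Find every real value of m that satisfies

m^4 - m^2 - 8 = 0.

Let u = m^2. The equation becomes u^2 - u - 8 = 0.
By the quadratic formula, u = 1/2 + sqrt(33)/2 or u = 1/2 - sqrt(33)/2.
m^2 = 1/2 + sqrt(33)/2 gives m = +/-sqrt(1/2 + sqrt(33)/2) ~= +/-1.8364.
m^2 = 1/2 - sqrt(33)/2 < 0 has no real solution.

m = -1.8364 or m = 1.8364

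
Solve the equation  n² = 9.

n = -3 or n = 3

Bring every term to one side: n² - 9 = 0.
Factor: (n - 3)(n + 3) = 0.
So n = 3 or n = -3.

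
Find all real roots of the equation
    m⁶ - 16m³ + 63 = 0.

Let u = m³. The equation becomes u² - 16u + 63 = 0.
Factor: (u - 7)(u - 9) = 0, so u = 7 or u = 9.
m³ = 7 gives m = ∛(7) ≈ 1.9129.
m³ = 9 gives m = ∛(9) ≈ 2.0801.

m = 1.9129 or m = 2.0801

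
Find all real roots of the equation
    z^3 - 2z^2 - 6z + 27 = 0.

Possible rational roots are divisors of 27. Testing z = -3 gives 0, so (z + 3) is a factor.
Divide: z^3 - 2z^2 - 6z + 27 = (z + 3)(z^2 - 5z + 9).
The quadratic z^2 - 5z + 9 has discriminant -11 < 0, so no further real roots.

z = -3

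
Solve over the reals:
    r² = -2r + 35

r = -7 or r = 5

Bring every term to one side: r² + 2r - 35 = 0.
Factor: (r - 5)(r + 7) = 0.
So r = 5 or r = -7.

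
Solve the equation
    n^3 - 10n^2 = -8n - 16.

Rearrange: n^3 - 10n^2 + 8n + 16 = 0.
Possible rational roots are divisors of 16. Testing n = 2 gives 0, so (n - 2) is a factor.
Divide: n^3 - 10n^2 + 8n + 16 = (n - 2)(n^2 - 8n - 8).
Apply the quadratic formula to n^2 - 8n - 8 = 0: n = (8 +/- sqrt(96))/2, i.e. n ~= 8.899 or n ~= -0.899.

n = -0.899 or n = 2 or n = 8.899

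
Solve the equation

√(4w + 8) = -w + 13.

Square both sides: 4w + 8 = (-w + 13)².
Expand and rearrange: w² - 30w + 161 = 0.
Solving gives w = 23 or w = 7.
Check each candidate in the original equation:
  w = 23: √(100) = 10, while -w + 13 = -10 — extraneous.
  w = 7: √(36) = 6, while -w + 13 = 6 — valid.

w = 7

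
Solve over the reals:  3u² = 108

u = -6 or u = 6

Bring every term to one side: 3u² - 108 = 0.
Factor: 3(u - 6)(u + 6) = 0.
So u = 6 or u = -6.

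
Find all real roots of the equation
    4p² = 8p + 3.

p = -0.3229 or p = 2.3229

Rearrange to standard form: 4p² - 8p - 3 = 0.
Discriminant: (-8)² − 4·4·(-3) = 112.
Quadratic formula: p = (8 ± √112) / 8.
So p = 1 + √(7)/2 ≈ 2.3229 or p = 1 - √(7)/2 ≈ -0.3229.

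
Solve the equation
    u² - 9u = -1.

Rearrange to standard form: u² - 9u + 1 = 0.
Discriminant: (-9)² − 4·1·1 = 77.
Quadratic formula: u = (9 ± √77) / 2.
So u = √(77)/2 + 9/2 ≈ 8.8875 or u = 9/2 - √(77)/2 ≈ 0.1125.

u = 0.1125 or u = 8.8875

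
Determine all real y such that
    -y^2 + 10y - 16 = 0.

Factor: -1(y - 8)(y - 2) = 0.
So y = 8 or y = 2.

y = 2 or y = 8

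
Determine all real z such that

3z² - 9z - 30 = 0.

z = -2 or z = 5

Factor: 3(z - 5)(z + 2) = 0.
So z = 5 or z = -2.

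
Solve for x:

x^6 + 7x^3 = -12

Let u = x^3. The equation becomes u^2 + 7u + 12 = 0.
Factor: (u + 4)(u + 3) = 0, so u = -4 or u = -3.
x^3 = -4 gives x = -(4)^(1/3) ~= -1.5874.
x^3 = -3 gives x = -(3)^(1/3) ~= -1.4422.

x = -1.5874 or x = -1.4422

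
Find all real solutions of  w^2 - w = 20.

Bring every term to one side: w^2 - w - 20 = 0.
Factor: (w - 5)(w + 4) = 0.
So w = 5 or w = -4.

w = -4 or w = 5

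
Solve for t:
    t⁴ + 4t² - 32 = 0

t = -2 or t = 2

Let u = t². The equation becomes u² + 4u - 32 = 0.
Factor: (u - 4)(u + 8) = 0, so u = 4 or u = -8.
t² = 4 gives t = ±2.
t² = -8 < 0 has no real solution.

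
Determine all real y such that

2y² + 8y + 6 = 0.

y = -3 or y = -1

Factor: 2(y + 1)(y + 3) = 0.
So y = -1 or y = -3.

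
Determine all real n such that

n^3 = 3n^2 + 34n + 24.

Rearrange: n^3 - 3n^2 - 34n - 24 = 0.
Possible rational roots are divisors of -24. Testing n = -4 gives 0, so (n + 4) is a factor.
Divide: n^3 - 3n^2 - 34n - 24 = (n + 4)(n^2 - 7n - 6).
Apply the quadratic formula to n^2 - 7n - 6 = 0: n = (7 +/- sqrt(73))/2, i.e. n ~= 7.772 or n ~= -0.772.

n = -4 or n = -0.772 or n = 7.772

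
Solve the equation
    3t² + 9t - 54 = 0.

Factor: 3(t + 6)(t - 3) = 0.
So t = -6 or t = 3.

t = -6 or t = 3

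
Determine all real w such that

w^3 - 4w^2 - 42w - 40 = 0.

Possible rational roots are divisors of -40. Testing w = -4 gives 0, so (w + 4) is a factor.
Divide: w^3 - 4w^2 - 42w - 40 = (w + 4)(w^2 - 8w - 10).
Apply the quadratic formula to w^2 - 8w - 10 = 0: w = (8 +/- sqrt(104))/2, i.e. w ~= 9.099 or w ~= -1.099.

w = -4 or w = -1.099 or w = 9.099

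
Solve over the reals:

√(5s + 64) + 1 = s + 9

s = 0

Isolate the radical: √(5s + 64) = s + 8.
Square both sides: 5s + 64 = (s + 8)².
Expand and rearrange: s² + 11s = 0.
Solving gives s = 0 or s = -11.
Check each candidate in the original equation:
  s = 0: √(64) = 8, while s + 8 = 8 — valid.
  s = -11: √(9) = 3, while s + 8 = -3 — extraneous.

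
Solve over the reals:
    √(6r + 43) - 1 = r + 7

r = -7 or r = -3

Isolate the radical: √(6r + 43) = r + 8.
Square both sides: 6r + 43 = (r + 8)².
Expand and rearrange: r² + 10r + 21 = 0.
Solving gives r = -3 or r = -7.
Check each candidate in the original equation:
  r = -3: √(25) = 5, while r + 8 = 5 — valid.
  r = -7: √(1) = 1, while r + 8 = 1 — valid.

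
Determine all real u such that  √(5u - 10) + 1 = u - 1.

u = 2 or u = 7

Isolate the radical: √(5u - 10) = u - 2.
Square both sides: 5u - 10 = (u - 2)².
Expand and rearrange: u² - 9u + 14 = 0.
Solving gives u = 7 or u = 2.
Check each candidate in the original equation:
  u = 7: √(25) = 5, while u - 2 = 5 — valid.
  u = 2: √(0) = 0, while u - 2 = 0 — valid.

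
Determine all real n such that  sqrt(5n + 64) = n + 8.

Square both sides: 5n + 64 = (n + 8)^2.
Expand and rearrange: n^2 + 11n = 0.
Solving gives n = 0 or n = -11.
Check each candidate in the original equation:
  n = 0: sqrt(64) = 8, while n + 8 = 8 — valid.
  n = -11: sqrt(9) = 3, while n + 8 = -3 — extraneous.

n = 0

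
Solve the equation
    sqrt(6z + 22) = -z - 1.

Square both sides: 6z + 22 = (-z - 1)^2.
Expand and rearrange: z^2 - 4z - 21 = 0.
Solving gives z = 7 or z = -3.
Check each candidate in the original equation:
  z = 7: sqrt(64) = 8, while -z - 1 = -8 — extraneous.
  z = -3: sqrt(4) = 2, while -z - 1 = 2 — valid.

z = -3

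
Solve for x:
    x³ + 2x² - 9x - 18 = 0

Possible rational roots are divisors of -18. Testing x = 3 gives 0, so (x - 3) is a factor.
Divide: x³ + 2x² - 9x - 18 = (x - 3)(x² + 5x + 6).
Factor the quadratic: x = -2 or x = -3.

x = -3 or x = -2 or x = 3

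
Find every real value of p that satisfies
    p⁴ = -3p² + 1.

Let u = p². The equation becomes u² + 3u - 1 = 0.
By the quadratic formula, u = -3/2 + √(13)/2 or u = -√(13)/2 - 3/2.
p² = -3/2 + √(13)/2 gives p = ±√(-3/2 + √(13)/2) ≈ ±0.5503.
p² = -√(13)/2 - 3/2 < 0 has no real solution.

p = -0.5503 or p = 0.5503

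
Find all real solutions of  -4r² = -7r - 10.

r = -0.9321 or r = 2.6821

Rearrange to standard form: -4r² + 7r + 10 = 0.
Discriminant: (7)² − 4·(-4)·10 = 209.
Quadratic formula: r = (-7 ± √209) / (-8).
So r = 7/8 - √(209)/8 ≈ -0.9321 or r = 7/8 + √(209)/8 ≈ 2.6821.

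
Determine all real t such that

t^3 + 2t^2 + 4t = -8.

t = -2

Rearrange: t^3 + 2t^2 + 4t + 8 = 0.
Possible rational roots are divisors of 8. Testing t = -2 gives 0, so (t + 2) is a factor.
Divide: t^3 + 2t^2 + 4t + 8 = (t + 2)(t^2 + 4).
The quadratic t^2 + 4 has discriminant -16 < 0, so no further real roots.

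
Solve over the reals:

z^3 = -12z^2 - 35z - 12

z = -7.6056 or z = -4 or z = -0.3944

Rearrange: z^3 + 12z^2 + 35z + 12 = 0.
Possible rational roots are divisors of 12. Testing z = -4 gives 0, so (z + 4) is a factor.
Divide: z^3 + 12z^2 + 35z + 12 = (z + 4)(z^2 + 8z + 3).
Apply the quadratic formula to z^2 + 8z + 3 = 0: z = (-8 +/- sqrt(52))/2, i.e. z ~= -0.3944 or z ~= -7.6056.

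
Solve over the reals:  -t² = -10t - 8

t = -0.7446 or t = 10.7446

Rearrange to standard form: -t² + 10t + 8 = 0.
Discriminant: (10)² − 4·(-1)·8 = 132.
Quadratic formula: t = (-10 ± √132) / (-2).
So t = 5 - √(33) ≈ -0.7446 or t = 5 + √(33) ≈ 10.7446.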